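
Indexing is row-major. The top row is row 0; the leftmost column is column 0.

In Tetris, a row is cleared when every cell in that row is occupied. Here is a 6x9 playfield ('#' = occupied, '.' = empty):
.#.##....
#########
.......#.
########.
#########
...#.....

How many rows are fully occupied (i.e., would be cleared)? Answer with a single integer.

Answer: 2

Derivation:
Check each row:
  row 0: 6 empty cells -> not full
  row 1: 0 empty cells -> FULL (clear)
  row 2: 8 empty cells -> not full
  row 3: 1 empty cell -> not full
  row 4: 0 empty cells -> FULL (clear)
  row 5: 8 empty cells -> not full
Total rows cleared: 2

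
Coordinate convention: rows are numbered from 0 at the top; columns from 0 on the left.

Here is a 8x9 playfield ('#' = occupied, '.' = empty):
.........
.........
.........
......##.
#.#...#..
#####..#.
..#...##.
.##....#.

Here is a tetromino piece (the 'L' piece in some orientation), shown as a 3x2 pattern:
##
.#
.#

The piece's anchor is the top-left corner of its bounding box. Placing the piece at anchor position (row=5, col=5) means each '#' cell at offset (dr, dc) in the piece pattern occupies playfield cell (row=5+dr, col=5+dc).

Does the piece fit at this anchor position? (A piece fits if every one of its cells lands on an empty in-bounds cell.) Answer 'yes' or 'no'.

Answer: no

Derivation:
Check each piece cell at anchor (5, 5):
  offset (0,0) -> (5,5): empty -> OK
  offset (0,1) -> (5,6): empty -> OK
  offset (1,1) -> (6,6): occupied ('#') -> FAIL
  offset (2,1) -> (7,6): empty -> OK
All cells valid: no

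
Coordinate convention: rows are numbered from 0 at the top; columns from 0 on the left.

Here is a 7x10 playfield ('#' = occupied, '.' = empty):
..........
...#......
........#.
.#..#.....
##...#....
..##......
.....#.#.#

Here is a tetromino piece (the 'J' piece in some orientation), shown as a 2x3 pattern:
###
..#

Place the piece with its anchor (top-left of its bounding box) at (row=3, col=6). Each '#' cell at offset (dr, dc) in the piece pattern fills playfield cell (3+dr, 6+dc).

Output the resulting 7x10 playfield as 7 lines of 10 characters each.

Fill (3+0,6+0) = (3,6)
Fill (3+0,6+1) = (3,7)
Fill (3+0,6+2) = (3,8)
Fill (3+1,6+2) = (4,8)

Answer: ..........
...#......
........#.
.#..#.###.
##...#..#.
..##......
.....#.#.#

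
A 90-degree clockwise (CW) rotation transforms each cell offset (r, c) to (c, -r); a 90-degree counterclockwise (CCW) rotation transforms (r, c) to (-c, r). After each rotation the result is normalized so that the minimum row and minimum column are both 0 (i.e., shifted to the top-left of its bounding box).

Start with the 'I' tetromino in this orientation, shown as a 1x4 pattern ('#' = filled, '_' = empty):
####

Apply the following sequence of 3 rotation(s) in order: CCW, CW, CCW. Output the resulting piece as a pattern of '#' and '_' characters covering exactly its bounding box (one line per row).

Answer: #
#
#
#

Derivation:
Start:
####
After rotation 1 (CCW):
#
#
#
#
After rotation 2 (CW):
####
After rotation 3 (CCW):
#
#
#
#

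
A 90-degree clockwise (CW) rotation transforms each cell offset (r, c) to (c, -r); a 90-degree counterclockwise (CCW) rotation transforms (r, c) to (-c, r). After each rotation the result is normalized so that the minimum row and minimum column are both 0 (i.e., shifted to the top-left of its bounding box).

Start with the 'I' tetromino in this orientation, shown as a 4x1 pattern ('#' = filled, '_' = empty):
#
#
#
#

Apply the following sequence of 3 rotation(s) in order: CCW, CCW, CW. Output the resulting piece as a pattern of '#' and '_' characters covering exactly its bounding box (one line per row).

Start:
#
#
#
#
After rotation 1 (CCW):
####
After rotation 2 (CCW):
#
#
#
#
After rotation 3 (CW):
####

Answer: ####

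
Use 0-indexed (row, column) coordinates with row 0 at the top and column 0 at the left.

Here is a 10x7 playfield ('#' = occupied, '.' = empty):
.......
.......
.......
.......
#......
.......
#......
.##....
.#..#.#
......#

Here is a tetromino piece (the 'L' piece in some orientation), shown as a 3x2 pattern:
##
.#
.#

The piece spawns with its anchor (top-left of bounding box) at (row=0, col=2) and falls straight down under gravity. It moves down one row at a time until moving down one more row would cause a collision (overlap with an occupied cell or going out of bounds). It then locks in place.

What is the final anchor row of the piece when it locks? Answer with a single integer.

Spawn at (row=0, col=2). Try each row:
  row 0: fits
  row 1: fits
  row 2: fits
  row 3: fits
  row 4: fits
  row 5: fits
  row 6: fits
  row 7: blocked -> lock at row 6

Answer: 6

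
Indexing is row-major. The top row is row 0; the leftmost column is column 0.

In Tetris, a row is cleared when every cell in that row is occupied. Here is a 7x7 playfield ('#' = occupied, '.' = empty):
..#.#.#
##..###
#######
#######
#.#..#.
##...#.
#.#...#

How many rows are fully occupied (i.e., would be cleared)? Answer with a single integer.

Answer: 2

Derivation:
Check each row:
  row 0: 4 empty cells -> not full
  row 1: 2 empty cells -> not full
  row 2: 0 empty cells -> FULL (clear)
  row 3: 0 empty cells -> FULL (clear)
  row 4: 4 empty cells -> not full
  row 5: 4 empty cells -> not full
  row 6: 4 empty cells -> not full
Total rows cleared: 2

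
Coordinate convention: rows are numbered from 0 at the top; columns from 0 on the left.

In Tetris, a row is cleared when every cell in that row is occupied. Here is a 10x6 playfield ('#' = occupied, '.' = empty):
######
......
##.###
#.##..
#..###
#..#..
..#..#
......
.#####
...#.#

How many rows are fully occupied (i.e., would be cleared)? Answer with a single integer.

Check each row:
  row 0: 0 empty cells -> FULL (clear)
  row 1: 6 empty cells -> not full
  row 2: 1 empty cell -> not full
  row 3: 3 empty cells -> not full
  row 4: 2 empty cells -> not full
  row 5: 4 empty cells -> not full
  row 6: 4 empty cells -> not full
  row 7: 6 empty cells -> not full
  row 8: 1 empty cell -> not full
  row 9: 4 empty cells -> not full
Total rows cleared: 1

Answer: 1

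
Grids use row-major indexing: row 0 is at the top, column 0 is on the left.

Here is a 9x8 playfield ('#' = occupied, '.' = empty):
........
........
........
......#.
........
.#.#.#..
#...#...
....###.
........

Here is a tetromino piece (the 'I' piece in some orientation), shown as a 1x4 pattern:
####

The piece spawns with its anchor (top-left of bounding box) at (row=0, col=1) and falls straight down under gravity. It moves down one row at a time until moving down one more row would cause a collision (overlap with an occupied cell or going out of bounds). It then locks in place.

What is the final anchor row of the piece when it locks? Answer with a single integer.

Spawn at (row=0, col=1). Try each row:
  row 0: fits
  row 1: fits
  row 2: fits
  row 3: fits
  row 4: fits
  row 5: blocked -> lock at row 4

Answer: 4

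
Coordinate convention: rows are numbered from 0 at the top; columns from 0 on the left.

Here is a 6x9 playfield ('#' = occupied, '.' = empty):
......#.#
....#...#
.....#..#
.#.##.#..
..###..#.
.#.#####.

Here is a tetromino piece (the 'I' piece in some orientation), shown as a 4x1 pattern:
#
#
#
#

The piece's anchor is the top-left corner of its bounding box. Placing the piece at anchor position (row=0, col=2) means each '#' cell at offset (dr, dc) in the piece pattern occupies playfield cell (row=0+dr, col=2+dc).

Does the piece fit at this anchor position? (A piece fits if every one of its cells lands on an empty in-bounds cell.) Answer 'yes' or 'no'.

Check each piece cell at anchor (0, 2):
  offset (0,0) -> (0,2): empty -> OK
  offset (1,0) -> (1,2): empty -> OK
  offset (2,0) -> (2,2): empty -> OK
  offset (3,0) -> (3,2): empty -> OK
All cells valid: yes

Answer: yes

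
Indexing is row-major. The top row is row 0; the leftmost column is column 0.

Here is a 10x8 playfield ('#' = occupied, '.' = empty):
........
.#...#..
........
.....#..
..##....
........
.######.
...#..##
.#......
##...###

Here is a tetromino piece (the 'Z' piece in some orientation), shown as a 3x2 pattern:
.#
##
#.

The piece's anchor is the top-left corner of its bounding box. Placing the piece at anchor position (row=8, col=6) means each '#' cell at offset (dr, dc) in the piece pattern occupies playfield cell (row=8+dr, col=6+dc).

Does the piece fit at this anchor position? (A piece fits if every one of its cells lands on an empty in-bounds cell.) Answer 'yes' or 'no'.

Answer: no

Derivation:
Check each piece cell at anchor (8, 6):
  offset (0,1) -> (8,7): empty -> OK
  offset (1,0) -> (9,6): occupied ('#') -> FAIL
  offset (1,1) -> (9,7): occupied ('#') -> FAIL
  offset (2,0) -> (10,6): out of bounds -> FAIL
All cells valid: no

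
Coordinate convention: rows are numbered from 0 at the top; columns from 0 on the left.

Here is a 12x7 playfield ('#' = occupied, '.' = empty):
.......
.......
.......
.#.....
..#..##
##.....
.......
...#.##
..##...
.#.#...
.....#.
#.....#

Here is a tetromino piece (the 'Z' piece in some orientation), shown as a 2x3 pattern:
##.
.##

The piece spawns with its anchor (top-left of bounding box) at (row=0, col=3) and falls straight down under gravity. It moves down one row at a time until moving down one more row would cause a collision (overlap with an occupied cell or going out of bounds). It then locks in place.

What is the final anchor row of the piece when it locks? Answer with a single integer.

Answer: 2

Derivation:
Spawn at (row=0, col=3). Try each row:
  row 0: fits
  row 1: fits
  row 2: fits
  row 3: blocked -> lock at row 2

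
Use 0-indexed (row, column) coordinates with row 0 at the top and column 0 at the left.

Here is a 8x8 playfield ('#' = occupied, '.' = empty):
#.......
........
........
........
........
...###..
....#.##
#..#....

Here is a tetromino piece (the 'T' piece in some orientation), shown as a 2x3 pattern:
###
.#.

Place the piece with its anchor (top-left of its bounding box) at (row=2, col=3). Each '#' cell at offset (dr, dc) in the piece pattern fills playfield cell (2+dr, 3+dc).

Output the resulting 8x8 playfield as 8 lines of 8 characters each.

Answer: #.......
........
...###..
....#...
........
...###..
....#.##
#..#....

Derivation:
Fill (2+0,3+0) = (2,3)
Fill (2+0,3+1) = (2,4)
Fill (2+0,3+2) = (2,5)
Fill (2+1,3+1) = (3,4)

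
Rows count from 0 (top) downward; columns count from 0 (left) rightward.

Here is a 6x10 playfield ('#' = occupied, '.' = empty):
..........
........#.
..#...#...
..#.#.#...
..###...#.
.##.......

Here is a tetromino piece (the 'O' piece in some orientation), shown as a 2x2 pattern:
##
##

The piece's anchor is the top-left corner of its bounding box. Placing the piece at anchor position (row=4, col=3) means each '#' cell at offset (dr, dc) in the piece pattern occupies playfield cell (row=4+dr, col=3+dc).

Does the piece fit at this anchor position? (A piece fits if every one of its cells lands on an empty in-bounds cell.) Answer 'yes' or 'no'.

Check each piece cell at anchor (4, 3):
  offset (0,0) -> (4,3): occupied ('#') -> FAIL
  offset (0,1) -> (4,4): occupied ('#') -> FAIL
  offset (1,0) -> (5,3): empty -> OK
  offset (1,1) -> (5,4): empty -> OK
All cells valid: no

Answer: no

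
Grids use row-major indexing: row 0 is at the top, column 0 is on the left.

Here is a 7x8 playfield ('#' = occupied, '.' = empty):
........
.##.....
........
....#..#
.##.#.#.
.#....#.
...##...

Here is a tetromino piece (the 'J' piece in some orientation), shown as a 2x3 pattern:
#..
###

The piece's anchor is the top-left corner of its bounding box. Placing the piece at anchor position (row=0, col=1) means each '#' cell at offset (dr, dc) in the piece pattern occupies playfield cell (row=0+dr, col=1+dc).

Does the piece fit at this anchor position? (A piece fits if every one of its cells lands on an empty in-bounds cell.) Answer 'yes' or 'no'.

Check each piece cell at anchor (0, 1):
  offset (0,0) -> (0,1): empty -> OK
  offset (1,0) -> (1,1): occupied ('#') -> FAIL
  offset (1,1) -> (1,2): occupied ('#') -> FAIL
  offset (1,2) -> (1,3): empty -> OK
All cells valid: no

Answer: no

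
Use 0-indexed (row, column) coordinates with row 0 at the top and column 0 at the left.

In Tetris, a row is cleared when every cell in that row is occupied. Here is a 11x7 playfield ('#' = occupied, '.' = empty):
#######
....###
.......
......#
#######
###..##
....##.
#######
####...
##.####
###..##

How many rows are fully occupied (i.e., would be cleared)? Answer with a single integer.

Check each row:
  row 0: 0 empty cells -> FULL (clear)
  row 1: 4 empty cells -> not full
  row 2: 7 empty cells -> not full
  row 3: 6 empty cells -> not full
  row 4: 0 empty cells -> FULL (clear)
  row 5: 2 empty cells -> not full
  row 6: 5 empty cells -> not full
  row 7: 0 empty cells -> FULL (clear)
  row 8: 3 empty cells -> not full
  row 9: 1 empty cell -> not full
  row 10: 2 empty cells -> not full
Total rows cleared: 3

Answer: 3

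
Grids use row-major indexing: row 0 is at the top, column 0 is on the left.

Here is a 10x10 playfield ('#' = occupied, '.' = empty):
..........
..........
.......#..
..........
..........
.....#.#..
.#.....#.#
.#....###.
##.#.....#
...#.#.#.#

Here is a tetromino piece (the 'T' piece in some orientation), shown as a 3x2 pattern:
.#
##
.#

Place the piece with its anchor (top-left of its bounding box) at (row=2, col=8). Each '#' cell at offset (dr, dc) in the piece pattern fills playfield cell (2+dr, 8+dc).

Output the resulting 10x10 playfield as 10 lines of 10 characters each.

Answer: ..........
..........
.......#.#
........##
.........#
.....#.#..
.#.....#.#
.#....###.
##.#.....#
...#.#.#.#

Derivation:
Fill (2+0,8+1) = (2,9)
Fill (2+1,8+0) = (3,8)
Fill (2+1,8+1) = (3,9)
Fill (2+2,8+1) = (4,9)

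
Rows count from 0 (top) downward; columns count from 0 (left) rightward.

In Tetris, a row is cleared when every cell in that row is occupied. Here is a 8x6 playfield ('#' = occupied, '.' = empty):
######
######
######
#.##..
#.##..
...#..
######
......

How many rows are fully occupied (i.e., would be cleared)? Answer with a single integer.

Check each row:
  row 0: 0 empty cells -> FULL (clear)
  row 1: 0 empty cells -> FULL (clear)
  row 2: 0 empty cells -> FULL (clear)
  row 3: 3 empty cells -> not full
  row 4: 3 empty cells -> not full
  row 5: 5 empty cells -> not full
  row 6: 0 empty cells -> FULL (clear)
  row 7: 6 empty cells -> not full
Total rows cleared: 4

Answer: 4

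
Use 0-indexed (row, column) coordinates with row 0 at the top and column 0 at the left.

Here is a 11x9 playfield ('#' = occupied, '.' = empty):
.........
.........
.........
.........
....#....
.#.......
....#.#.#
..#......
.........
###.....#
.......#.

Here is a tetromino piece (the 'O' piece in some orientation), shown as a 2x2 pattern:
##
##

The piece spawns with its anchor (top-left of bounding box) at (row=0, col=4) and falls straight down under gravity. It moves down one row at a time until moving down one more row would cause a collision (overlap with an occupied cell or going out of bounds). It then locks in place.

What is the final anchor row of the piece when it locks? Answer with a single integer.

Answer: 2

Derivation:
Spawn at (row=0, col=4). Try each row:
  row 0: fits
  row 1: fits
  row 2: fits
  row 3: blocked -> lock at row 2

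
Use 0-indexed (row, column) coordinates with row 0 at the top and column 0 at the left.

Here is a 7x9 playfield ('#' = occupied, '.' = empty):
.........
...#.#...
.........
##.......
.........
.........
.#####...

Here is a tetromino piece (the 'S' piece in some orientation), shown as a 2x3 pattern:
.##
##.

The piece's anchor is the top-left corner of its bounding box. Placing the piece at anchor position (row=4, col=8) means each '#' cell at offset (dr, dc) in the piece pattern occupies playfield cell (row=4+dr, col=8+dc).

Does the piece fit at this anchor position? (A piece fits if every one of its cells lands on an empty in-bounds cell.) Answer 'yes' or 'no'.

Check each piece cell at anchor (4, 8):
  offset (0,1) -> (4,9): out of bounds -> FAIL
  offset (0,2) -> (4,10): out of bounds -> FAIL
  offset (1,0) -> (5,8): empty -> OK
  offset (1,1) -> (5,9): out of bounds -> FAIL
All cells valid: no

Answer: no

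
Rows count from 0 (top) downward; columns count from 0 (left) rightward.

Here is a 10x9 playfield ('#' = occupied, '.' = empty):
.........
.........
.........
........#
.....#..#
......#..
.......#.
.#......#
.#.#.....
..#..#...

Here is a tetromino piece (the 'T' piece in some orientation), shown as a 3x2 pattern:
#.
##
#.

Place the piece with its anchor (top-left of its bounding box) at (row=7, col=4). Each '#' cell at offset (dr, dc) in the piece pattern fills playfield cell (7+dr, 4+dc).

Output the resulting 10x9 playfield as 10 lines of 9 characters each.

Answer: .........
.........
.........
........#
.....#..#
......#..
.......#.
.#..#...#
.#.###...
..#.##...

Derivation:
Fill (7+0,4+0) = (7,4)
Fill (7+1,4+0) = (8,4)
Fill (7+1,4+1) = (8,5)
Fill (7+2,4+0) = (9,4)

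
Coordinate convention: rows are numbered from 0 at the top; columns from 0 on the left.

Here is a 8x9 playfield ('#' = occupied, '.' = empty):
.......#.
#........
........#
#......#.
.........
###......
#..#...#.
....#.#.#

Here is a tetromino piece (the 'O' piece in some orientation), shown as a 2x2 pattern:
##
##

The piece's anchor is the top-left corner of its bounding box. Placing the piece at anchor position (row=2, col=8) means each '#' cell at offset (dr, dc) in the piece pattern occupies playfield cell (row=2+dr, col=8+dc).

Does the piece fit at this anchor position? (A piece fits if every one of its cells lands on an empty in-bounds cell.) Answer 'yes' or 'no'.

Answer: no

Derivation:
Check each piece cell at anchor (2, 8):
  offset (0,0) -> (2,8): occupied ('#') -> FAIL
  offset (0,1) -> (2,9): out of bounds -> FAIL
  offset (1,0) -> (3,8): empty -> OK
  offset (1,1) -> (3,9): out of bounds -> FAIL
All cells valid: no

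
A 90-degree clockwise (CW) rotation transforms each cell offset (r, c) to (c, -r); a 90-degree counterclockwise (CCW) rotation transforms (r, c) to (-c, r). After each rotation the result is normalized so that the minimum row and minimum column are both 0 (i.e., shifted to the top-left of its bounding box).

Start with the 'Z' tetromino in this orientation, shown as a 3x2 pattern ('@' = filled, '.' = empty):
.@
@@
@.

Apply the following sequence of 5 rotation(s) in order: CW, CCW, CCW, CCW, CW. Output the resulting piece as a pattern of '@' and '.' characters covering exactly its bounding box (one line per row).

Start:
.@
@@
@.
After rotation 1 (CW):
@@.
.@@
After rotation 2 (CCW):
.@
@@
@.
After rotation 3 (CCW):
@@.
.@@
After rotation 4 (CCW):
.@
@@
@.
After rotation 5 (CW):
@@.
.@@

Answer: @@.
.@@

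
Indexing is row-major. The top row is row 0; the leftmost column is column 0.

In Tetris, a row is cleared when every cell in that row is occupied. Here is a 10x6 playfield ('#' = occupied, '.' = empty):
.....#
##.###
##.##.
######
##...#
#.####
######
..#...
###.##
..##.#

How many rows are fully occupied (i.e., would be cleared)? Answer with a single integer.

Check each row:
  row 0: 5 empty cells -> not full
  row 1: 1 empty cell -> not full
  row 2: 2 empty cells -> not full
  row 3: 0 empty cells -> FULL (clear)
  row 4: 3 empty cells -> not full
  row 5: 1 empty cell -> not full
  row 6: 0 empty cells -> FULL (clear)
  row 7: 5 empty cells -> not full
  row 8: 1 empty cell -> not full
  row 9: 3 empty cells -> not full
Total rows cleared: 2

Answer: 2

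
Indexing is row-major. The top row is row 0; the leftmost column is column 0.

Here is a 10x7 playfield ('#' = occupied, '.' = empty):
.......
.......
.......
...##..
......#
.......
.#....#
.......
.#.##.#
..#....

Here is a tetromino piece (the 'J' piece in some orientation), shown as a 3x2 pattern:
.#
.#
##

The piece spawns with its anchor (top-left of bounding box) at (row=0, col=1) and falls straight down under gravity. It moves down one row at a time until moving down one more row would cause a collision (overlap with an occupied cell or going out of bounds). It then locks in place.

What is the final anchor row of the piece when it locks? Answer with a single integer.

Spawn at (row=0, col=1). Try each row:
  row 0: fits
  row 1: fits
  row 2: fits
  row 3: fits
  row 4: blocked -> lock at row 3

Answer: 3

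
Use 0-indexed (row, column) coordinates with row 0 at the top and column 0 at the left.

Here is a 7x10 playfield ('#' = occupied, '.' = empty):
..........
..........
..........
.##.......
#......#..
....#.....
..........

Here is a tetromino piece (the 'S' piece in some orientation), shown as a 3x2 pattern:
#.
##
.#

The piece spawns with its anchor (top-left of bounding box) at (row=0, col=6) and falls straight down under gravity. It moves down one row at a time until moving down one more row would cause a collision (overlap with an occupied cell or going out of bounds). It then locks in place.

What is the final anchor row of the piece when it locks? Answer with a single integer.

Answer: 1

Derivation:
Spawn at (row=0, col=6). Try each row:
  row 0: fits
  row 1: fits
  row 2: blocked -> lock at row 1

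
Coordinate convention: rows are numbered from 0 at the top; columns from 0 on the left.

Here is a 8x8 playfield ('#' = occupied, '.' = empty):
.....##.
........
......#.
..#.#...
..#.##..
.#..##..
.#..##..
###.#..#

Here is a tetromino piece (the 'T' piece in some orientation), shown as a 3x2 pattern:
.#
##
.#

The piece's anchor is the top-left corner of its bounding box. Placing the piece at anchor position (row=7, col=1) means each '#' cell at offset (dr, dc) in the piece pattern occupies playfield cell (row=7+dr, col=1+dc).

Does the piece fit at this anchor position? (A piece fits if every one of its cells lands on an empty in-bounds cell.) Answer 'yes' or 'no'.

Check each piece cell at anchor (7, 1):
  offset (0,1) -> (7,2): occupied ('#') -> FAIL
  offset (1,0) -> (8,1): out of bounds -> FAIL
  offset (1,1) -> (8,2): out of bounds -> FAIL
  offset (2,1) -> (9,2): out of bounds -> FAIL
All cells valid: no

Answer: no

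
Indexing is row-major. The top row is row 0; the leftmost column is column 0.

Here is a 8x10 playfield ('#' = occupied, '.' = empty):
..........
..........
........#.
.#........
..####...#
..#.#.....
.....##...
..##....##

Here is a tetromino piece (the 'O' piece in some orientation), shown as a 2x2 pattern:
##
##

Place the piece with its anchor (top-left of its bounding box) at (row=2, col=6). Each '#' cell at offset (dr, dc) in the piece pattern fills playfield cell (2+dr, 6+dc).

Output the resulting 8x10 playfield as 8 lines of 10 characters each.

Fill (2+0,6+0) = (2,6)
Fill (2+0,6+1) = (2,7)
Fill (2+1,6+0) = (3,6)
Fill (2+1,6+1) = (3,7)

Answer: ..........
..........
......###.
.#....##..
..####...#
..#.#.....
.....##...
..##....##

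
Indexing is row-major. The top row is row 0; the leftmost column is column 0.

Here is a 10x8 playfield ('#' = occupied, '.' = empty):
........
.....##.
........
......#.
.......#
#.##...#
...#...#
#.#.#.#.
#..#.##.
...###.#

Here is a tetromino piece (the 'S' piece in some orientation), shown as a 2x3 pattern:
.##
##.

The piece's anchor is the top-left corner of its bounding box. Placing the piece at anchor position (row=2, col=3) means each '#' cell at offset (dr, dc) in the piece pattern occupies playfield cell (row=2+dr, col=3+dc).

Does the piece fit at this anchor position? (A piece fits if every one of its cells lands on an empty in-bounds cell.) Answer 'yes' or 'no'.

Answer: yes

Derivation:
Check each piece cell at anchor (2, 3):
  offset (0,1) -> (2,4): empty -> OK
  offset (0,2) -> (2,5): empty -> OK
  offset (1,0) -> (3,3): empty -> OK
  offset (1,1) -> (3,4): empty -> OK
All cells valid: yes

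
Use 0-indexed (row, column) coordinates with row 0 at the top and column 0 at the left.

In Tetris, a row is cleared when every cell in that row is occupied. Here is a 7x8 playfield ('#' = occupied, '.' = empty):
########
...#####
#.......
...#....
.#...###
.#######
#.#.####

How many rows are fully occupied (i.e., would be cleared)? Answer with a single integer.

Check each row:
  row 0: 0 empty cells -> FULL (clear)
  row 1: 3 empty cells -> not full
  row 2: 7 empty cells -> not full
  row 3: 7 empty cells -> not full
  row 4: 4 empty cells -> not full
  row 5: 1 empty cell -> not full
  row 6: 2 empty cells -> not full
Total rows cleared: 1

Answer: 1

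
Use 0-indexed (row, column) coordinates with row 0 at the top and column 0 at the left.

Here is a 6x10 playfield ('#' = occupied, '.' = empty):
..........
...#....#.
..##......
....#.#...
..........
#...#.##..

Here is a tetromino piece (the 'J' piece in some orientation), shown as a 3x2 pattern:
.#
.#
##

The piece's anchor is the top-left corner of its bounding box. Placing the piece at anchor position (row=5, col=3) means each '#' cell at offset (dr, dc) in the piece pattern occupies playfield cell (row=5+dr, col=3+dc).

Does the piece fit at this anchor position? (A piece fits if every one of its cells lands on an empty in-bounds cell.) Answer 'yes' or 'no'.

Answer: no

Derivation:
Check each piece cell at anchor (5, 3):
  offset (0,1) -> (5,4): occupied ('#') -> FAIL
  offset (1,1) -> (6,4): out of bounds -> FAIL
  offset (2,0) -> (7,3): out of bounds -> FAIL
  offset (2,1) -> (7,4): out of bounds -> FAIL
All cells valid: no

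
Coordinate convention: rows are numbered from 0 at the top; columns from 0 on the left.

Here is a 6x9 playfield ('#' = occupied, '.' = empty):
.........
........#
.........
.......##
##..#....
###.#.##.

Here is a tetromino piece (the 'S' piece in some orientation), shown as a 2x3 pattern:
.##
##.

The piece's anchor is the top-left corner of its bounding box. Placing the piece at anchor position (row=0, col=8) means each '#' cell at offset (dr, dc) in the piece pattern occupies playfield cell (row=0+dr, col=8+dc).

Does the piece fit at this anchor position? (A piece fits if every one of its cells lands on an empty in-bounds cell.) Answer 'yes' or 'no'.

Check each piece cell at anchor (0, 8):
  offset (0,1) -> (0,9): out of bounds -> FAIL
  offset (0,2) -> (0,10): out of bounds -> FAIL
  offset (1,0) -> (1,8): occupied ('#') -> FAIL
  offset (1,1) -> (1,9): out of bounds -> FAIL
All cells valid: no

Answer: no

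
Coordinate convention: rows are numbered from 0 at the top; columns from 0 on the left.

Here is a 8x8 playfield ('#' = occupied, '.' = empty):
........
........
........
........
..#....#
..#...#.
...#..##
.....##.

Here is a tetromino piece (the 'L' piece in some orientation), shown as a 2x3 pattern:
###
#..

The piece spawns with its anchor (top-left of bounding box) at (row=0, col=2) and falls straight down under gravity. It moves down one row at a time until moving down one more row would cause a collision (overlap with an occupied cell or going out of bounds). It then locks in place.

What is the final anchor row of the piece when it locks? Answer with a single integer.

Answer: 2

Derivation:
Spawn at (row=0, col=2). Try each row:
  row 0: fits
  row 1: fits
  row 2: fits
  row 3: blocked -> lock at row 2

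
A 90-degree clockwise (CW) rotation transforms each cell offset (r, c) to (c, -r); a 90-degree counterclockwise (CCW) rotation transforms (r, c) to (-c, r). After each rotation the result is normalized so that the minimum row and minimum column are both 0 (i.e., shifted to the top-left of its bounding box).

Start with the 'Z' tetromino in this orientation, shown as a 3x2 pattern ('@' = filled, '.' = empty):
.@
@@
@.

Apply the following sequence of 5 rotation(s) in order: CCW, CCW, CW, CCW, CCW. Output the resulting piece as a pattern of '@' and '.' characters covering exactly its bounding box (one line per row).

Answer: @@.
.@@

Derivation:
Start:
.@
@@
@.
After rotation 1 (CCW):
@@.
.@@
After rotation 2 (CCW):
.@
@@
@.
After rotation 3 (CW):
@@.
.@@
After rotation 4 (CCW):
.@
@@
@.
After rotation 5 (CCW):
@@.
.@@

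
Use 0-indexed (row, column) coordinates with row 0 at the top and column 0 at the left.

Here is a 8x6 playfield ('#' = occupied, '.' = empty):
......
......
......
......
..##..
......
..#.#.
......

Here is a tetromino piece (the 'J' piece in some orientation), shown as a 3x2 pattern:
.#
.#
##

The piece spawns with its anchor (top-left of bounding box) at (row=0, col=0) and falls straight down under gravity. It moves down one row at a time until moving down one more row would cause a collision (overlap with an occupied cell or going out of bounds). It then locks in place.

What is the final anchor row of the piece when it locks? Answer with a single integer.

Answer: 5

Derivation:
Spawn at (row=0, col=0). Try each row:
  row 0: fits
  row 1: fits
  row 2: fits
  row 3: fits
  row 4: fits
  row 5: fits
  row 6: blocked -> lock at row 5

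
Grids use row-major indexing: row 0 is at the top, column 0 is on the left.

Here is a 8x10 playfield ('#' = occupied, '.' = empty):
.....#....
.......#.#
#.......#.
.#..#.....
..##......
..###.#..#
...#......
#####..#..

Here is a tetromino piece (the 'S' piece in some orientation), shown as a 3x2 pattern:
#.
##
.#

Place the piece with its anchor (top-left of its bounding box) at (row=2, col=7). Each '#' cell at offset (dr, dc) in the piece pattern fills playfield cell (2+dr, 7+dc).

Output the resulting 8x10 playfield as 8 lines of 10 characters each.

Answer: .....#....
.......#.#
#......##.
.#..#..##.
..##....#.
..###.#..#
...#......
#####..#..

Derivation:
Fill (2+0,7+0) = (2,7)
Fill (2+1,7+0) = (3,7)
Fill (2+1,7+1) = (3,8)
Fill (2+2,7+1) = (4,8)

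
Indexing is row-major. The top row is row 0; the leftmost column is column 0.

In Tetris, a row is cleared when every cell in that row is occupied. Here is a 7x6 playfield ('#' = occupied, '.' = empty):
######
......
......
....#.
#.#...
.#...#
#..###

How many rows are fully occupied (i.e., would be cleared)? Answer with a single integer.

Check each row:
  row 0: 0 empty cells -> FULL (clear)
  row 1: 6 empty cells -> not full
  row 2: 6 empty cells -> not full
  row 3: 5 empty cells -> not full
  row 4: 4 empty cells -> not full
  row 5: 4 empty cells -> not full
  row 6: 2 empty cells -> not full
Total rows cleared: 1

Answer: 1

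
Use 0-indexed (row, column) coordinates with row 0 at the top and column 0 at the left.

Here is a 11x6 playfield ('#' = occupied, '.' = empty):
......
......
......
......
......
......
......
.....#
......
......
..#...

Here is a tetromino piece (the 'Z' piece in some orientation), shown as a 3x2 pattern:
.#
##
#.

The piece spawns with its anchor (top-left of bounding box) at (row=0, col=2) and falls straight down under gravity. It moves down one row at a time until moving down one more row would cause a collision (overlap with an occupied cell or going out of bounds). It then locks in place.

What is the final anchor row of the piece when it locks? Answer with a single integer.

Answer: 7

Derivation:
Spawn at (row=0, col=2). Try each row:
  row 0: fits
  row 1: fits
  row 2: fits
  row 3: fits
  row 4: fits
  row 5: fits
  row 6: fits
  row 7: fits
  row 8: blocked -> lock at row 7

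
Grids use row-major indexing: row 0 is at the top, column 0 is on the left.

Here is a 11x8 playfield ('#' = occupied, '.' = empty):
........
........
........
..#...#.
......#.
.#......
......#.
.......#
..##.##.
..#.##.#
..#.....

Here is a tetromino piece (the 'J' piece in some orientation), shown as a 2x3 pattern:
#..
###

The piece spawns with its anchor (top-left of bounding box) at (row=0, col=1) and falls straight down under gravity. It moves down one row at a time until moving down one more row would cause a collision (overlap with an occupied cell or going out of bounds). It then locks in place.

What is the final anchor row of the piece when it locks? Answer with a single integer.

Spawn at (row=0, col=1). Try each row:
  row 0: fits
  row 1: fits
  row 2: blocked -> lock at row 1

Answer: 1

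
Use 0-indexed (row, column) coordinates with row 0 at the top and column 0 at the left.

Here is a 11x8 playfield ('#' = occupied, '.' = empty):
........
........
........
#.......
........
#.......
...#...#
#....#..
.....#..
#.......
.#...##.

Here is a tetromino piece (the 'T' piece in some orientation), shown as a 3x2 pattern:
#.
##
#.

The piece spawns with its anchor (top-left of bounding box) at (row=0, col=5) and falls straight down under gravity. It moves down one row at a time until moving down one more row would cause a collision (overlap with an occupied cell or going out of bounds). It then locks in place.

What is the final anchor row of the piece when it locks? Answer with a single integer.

Spawn at (row=0, col=5). Try each row:
  row 0: fits
  row 1: fits
  row 2: fits
  row 3: fits
  row 4: fits
  row 5: blocked -> lock at row 4

Answer: 4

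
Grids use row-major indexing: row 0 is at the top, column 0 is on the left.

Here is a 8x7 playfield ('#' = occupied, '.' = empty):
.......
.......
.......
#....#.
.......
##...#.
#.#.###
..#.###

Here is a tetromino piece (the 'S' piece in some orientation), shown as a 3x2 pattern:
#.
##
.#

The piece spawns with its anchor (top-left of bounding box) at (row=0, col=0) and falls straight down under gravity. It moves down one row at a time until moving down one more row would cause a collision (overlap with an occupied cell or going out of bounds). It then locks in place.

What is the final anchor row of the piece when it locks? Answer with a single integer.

Answer: 1

Derivation:
Spawn at (row=0, col=0). Try each row:
  row 0: fits
  row 1: fits
  row 2: blocked -> lock at row 1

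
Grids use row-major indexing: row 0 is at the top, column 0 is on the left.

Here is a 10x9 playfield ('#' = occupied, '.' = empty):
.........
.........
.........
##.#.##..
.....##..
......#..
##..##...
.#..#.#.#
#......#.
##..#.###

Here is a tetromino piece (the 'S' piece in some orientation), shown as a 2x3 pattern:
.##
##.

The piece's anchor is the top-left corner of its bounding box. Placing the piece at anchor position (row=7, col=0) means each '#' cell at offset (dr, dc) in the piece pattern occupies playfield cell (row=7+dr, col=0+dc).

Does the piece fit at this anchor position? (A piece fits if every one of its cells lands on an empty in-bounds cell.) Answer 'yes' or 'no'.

Answer: no

Derivation:
Check each piece cell at anchor (7, 0):
  offset (0,1) -> (7,1): occupied ('#') -> FAIL
  offset (0,2) -> (7,2): empty -> OK
  offset (1,0) -> (8,0): occupied ('#') -> FAIL
  offset (1,1) -> (8,1): empty -> OK
All cells valid: no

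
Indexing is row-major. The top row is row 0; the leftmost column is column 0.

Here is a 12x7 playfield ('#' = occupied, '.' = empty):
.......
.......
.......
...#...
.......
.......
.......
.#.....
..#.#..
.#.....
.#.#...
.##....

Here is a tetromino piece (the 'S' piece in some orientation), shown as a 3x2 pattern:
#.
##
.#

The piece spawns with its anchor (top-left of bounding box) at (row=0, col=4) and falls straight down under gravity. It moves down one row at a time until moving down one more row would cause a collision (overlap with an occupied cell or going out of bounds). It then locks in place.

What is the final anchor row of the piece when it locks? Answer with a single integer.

Spawn at (row=0, col=4). Try each row:
  row 0: fits
  row 1: fits
  row 2: fits
  row 3: fits
  row 4: fits
  row 5: fits
  row 6: fits
  row 7: blocked -> lock at row 6

Answer: 6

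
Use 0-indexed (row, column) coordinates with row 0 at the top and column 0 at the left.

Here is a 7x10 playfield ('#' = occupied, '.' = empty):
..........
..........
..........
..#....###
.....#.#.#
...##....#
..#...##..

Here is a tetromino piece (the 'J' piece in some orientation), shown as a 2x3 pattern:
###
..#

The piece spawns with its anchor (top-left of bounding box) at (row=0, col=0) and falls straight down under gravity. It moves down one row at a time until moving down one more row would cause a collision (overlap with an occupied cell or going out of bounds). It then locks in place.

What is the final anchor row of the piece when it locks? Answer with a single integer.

Answer: 1

Derivation:
Spawn at (row=0, col=0). Try each row:
  row 0: fits
  row 1: fits
  row 2: blocked -> lock at row 1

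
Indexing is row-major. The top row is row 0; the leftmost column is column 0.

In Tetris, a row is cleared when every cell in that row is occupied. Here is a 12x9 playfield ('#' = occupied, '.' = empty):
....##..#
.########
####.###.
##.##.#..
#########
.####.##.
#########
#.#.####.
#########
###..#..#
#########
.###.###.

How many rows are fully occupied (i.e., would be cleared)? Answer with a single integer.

Check each row:
  row 0: 6 empty cells -> not full
  row 1: 1 empty cell -> not full
  row 2: 2 empty cells -> not full
  row 3: 4 empty cells -> not full
  row 4: 0 empty cells -> FULL (clear)
  row 5: 3 empty cells -> not full
  row 6: 0 empty cells -> FULL (clear)
  row 7: 3 empty cells -> not full
  row 8: 0 empty cells -> FULL (clear)
  row 9: 4 empty cells -> not full
  row 10: 0 empty cells -> FULL (clear)
  row 11: 3 empty cells -> not full
Total rows cleared: 4

Answer: 4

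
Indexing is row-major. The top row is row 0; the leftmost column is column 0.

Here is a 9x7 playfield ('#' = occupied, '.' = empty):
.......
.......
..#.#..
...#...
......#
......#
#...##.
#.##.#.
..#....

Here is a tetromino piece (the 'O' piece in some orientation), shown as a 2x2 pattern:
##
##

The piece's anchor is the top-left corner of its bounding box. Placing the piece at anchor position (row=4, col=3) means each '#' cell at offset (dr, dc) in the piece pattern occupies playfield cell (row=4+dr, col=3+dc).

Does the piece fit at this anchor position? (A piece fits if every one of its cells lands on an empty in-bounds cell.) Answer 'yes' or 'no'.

Answer: yes

Derivation:
Check each piece cell at anchor (4, 3):
  offset (0,0) -> (4,3): empty -> OK
  offset (0,1) -> (4,4): empty -> OK
  offset (1,0) -> (5,3): empty -> OK
  offset (1,1) -> (5,4): empty -> OK
All cells valid: yes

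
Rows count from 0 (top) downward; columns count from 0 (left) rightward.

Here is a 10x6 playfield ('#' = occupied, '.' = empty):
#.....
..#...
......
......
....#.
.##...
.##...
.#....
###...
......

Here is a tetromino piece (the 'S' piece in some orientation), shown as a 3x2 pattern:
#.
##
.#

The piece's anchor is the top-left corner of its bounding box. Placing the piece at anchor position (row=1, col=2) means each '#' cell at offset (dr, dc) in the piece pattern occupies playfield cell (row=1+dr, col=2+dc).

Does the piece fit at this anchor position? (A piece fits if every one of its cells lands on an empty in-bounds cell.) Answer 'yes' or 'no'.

Check each piece cell at anchor (1, 2):
  offset (0,0) -> (1,2): occupied ('#') -> FAIL
  offset (1,0) -> (2,2): empty -> OK
  offset (1,1) -> (2,3): empty -> OK
  offset (2,1) -> (3,3): empty -> OK
All cells valid: no

Answer: no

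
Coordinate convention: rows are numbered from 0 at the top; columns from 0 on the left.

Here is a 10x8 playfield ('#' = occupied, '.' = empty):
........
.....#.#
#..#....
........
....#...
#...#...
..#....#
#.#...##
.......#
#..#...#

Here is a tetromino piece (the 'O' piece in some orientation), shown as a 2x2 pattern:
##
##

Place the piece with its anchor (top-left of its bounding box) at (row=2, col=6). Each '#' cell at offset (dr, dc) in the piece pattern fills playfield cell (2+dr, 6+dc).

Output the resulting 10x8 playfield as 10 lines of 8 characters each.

Answer: ........
.....#.#
#..#..##
......##
....#...
#...#...
..#....#
#.#...##
.......#
#..#...#

Derivation:
Fill (2+0,6+0) = (2,6)
Fill (2+0,6+1) = (2,7)
Fill (2+1,6+0) = (3,6)
Fill (2+1,6+1) = (3,7)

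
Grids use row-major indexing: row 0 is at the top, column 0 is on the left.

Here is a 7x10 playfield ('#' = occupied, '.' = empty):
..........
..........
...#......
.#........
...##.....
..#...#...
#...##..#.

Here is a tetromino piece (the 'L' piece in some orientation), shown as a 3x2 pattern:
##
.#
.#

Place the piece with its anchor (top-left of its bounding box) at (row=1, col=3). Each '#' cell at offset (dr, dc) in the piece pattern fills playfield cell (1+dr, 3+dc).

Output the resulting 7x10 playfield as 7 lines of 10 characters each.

Fill (1+0,3+0) = (1,3)
Fill (1+0,3+1) = (1,4)
Fill (1+1,3+1) = (2,4)
Fill (1+2,3+1) = (3,4)

Answer: ..........
...##.....
...##.....
.#..#.....
...##.....
..#...#...
#...##..#.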